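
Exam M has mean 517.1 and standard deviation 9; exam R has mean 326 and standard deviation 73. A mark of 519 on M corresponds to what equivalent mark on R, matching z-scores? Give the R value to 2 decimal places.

z = (519 − 517.1)/9 ≈ 0.2111.
R = 326 + z·73 = 326 + (519 − 517.1)·73/9 ≈ 341.41.

R = 341.41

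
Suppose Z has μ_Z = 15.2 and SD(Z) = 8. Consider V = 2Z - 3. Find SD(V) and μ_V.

SD(V) = 16, μ_V = 27.4

V = 2Z - 3 is linear with a = 2, b = -3.
SD(V) = |a|·SD(Z) = |2|·8 = 16.
μ_V = a·μ_Z + b = 2·15.2 + (-3) = 27.4.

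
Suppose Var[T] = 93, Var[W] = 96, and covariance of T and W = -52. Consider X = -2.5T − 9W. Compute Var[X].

Var[X] = 6017.25

Var[X] = a²·Var[T] + b²·Var[W] + 2ab·covariance of T and W with a = -2.5, b = -9.
= (-2.5)²·93 + (-9)²·96 + 2·(-2.5)·(-9)·(-52)
= 581.25 + 7776 + (-2340) = 6017.25.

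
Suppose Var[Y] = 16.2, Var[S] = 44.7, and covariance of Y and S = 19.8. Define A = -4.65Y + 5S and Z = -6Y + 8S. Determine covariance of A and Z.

covariance of A and Z = 909.42

By bilinearity, covariance of A and Z = ac·Var[Y] + bd·Var[S] + (ad+bc)·covariance of Y and S, with a=-4.65, b=5, c=-6, d=8.
ac·Var[Y] = (-4.65)·(-6)·16.2 = 451.98
bd·Var[S] = 5·8·44.7 = 1788
(ad+bc)·covariance of Y and S = (-67.2)·19.8 = -1330.56
covariance of A and Z = 451.98 + 1788 + (-1330.56) = 909.42.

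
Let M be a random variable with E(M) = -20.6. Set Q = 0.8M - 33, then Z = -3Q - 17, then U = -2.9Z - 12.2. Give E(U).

E(Q) = 0.8·(-20.6) + (-33) = -49.48.
E(Z) = (-3)·(-49.48) + (-17) = 131.44.
E(U) = (-2.9)·131.44 + (-12.2) = -393.376.

E(U) = -393.376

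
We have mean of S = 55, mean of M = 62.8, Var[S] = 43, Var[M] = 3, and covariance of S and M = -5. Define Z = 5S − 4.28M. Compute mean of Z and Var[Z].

mean of Z = 6.216, Var[Z] = 1343.9552

mean of Z = 5·mean of S + (-4.28)·mean of M = 5·55 + (-4.28)·62.8 = 6.216.
Var[Z] = a²·Var[S] + b²·Var[M] + 2ab·covariance of S and M with a = 5, b = -4.28.
= 5²·43 + (-4.28)²·3 + 2·5·(-4.28)·(-5)
= 1075 + 54.9552 + 214 = 1343.9552.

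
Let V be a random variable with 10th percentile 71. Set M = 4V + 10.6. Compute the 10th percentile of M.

10th percentile of M = 294.6

Since a = 4 > 0 the transformation is increasing, so the 10th percentile of M = a·(P_{10} of V) + b = 4·71 + 10.6 = 294.6.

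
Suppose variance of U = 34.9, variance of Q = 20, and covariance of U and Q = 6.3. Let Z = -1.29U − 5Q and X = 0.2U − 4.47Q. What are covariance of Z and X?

covariance of Z and X = 468.02349

By bilinearity, covariance of Z and X = ac·variance of U + bd·variance of Q + (ad+bc)·covariance of U and Q, with a=-1.29, b=-5, c=0.2, d=-4.47.
ac·variance of U = (-1.29)·0.2·34.9 = -9.0042
bd·variance of Q = (-5)·(-4.47)·20 = 447
(ad+bc)·covariance of U and Q = (4.7663)·6.3 = 30.02769
covariance of Z and X = -9.0042 + 447 + 30.02769 = 468.02349.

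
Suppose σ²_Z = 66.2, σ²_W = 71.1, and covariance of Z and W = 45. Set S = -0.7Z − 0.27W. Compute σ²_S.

σ²_S = 54.63119

σ²_S = a²·σ²_Z + b²·σ²_W + 2ab·covariance of Z and W with a = -0.7, b = -0.27.
= (-0.7)²·66.2 + (-0.27)²·71.1 + 2·(-0.7)·(-0.27)·45
= 32.438 + 5.18319 + 17.01 = 54.63119.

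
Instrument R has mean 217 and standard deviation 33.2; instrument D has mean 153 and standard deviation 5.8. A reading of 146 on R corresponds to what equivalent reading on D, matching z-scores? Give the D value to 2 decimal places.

D = 140.60

z = (146 − 217)/33.2 ≈ -2.1386.
D = 153 + z·5.8 = 153 + (146 − 217)·5.8/33.2 ≈ 140.60.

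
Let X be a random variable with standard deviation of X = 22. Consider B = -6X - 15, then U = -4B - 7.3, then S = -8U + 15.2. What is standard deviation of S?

standard deviation of S = 4224

standard deviation of B = |-6|·22 = 132.
standard deviation of U = |-4|·132 = 528.
standard deviation of S = |-8|·528 = 4224.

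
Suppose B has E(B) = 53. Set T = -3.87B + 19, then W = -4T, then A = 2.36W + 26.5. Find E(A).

E(A) = 1783.3784

E(T) = (-3.87)·53 + 19 = -186.11.
E(W) = (-4)·(-186.11) = 744.44.
E(A) = 2.36·744.44 + 26.5 = 1783.3784.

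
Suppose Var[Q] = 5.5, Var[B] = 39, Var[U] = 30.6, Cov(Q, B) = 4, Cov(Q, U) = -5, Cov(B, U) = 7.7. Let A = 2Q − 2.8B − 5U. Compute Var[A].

Var[A] = a²·Var[Q] + b²·Var[B] + c²·Var[U] + 2ab·Cov(Q, B) + 2ac·Cov(Q, U) + 2bc·Cov(B, U), with a = 2, b = -2.8, c = -5.
= 22 + 305.76 + 765 + (-44.8) + 100 + 215.6
= 1363.56.

Var[A] = 1363.56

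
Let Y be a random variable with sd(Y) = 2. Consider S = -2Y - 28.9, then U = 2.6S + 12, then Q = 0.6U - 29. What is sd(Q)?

sd(Q) = 6.24

sd(S) = |-2|·2 = 4.
sd(U) = |2.6|·4 = 10.4.
sd(Q) = |0.6|·10.4 = 6.24.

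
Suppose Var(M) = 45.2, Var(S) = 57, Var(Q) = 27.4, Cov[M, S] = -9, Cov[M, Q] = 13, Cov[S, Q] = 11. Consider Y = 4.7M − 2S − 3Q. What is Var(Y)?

Var(Y) = 1407.668

Var(Y) = a²·Var(M) + b²·Var(S) + c²·Var(Q) + 2ab·Cov[M, S] + 2ac·Cov[M, Q] + 2bc·Cov[S, Q], with a = 4.7, b = -2, c = -3.
= 998.468 + 228 + 246.6 + 169.2 + (-366.6) + 132
= 1407.668.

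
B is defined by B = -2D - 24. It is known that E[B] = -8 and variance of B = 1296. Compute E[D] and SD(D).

From B = -2D - 24: E[B] = a·E[D] + b, so E[D] = (E[B] − b)/a = (-8 − (-24))/(-2) = -8.
SD(B) = √1296 = 36.
SD(B) = |a|·SD(D), so SD(D) = 36/|-2| = 18.

E[D] = -8, SD(D) = 18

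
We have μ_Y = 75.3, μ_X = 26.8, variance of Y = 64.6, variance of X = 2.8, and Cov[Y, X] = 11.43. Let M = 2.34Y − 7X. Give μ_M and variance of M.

μ_M = -11.398, variance of M = 116.47696

μ_M = 2.34·μ_Y + (-7)·μ_X = 2.34·75.3 + (-7)·26.8 = -11.398.
variance of M = a²·variance of Y + b²·variance of X + 2ab·Cov[Y, X] with a = 2.34, b = -7.
= 2.34²·64.6 + (-7)²·2.8 + 2·2.34·(-7)·11.43
= 353.72376 + 137.2 + (-374.4468) = 116.47696.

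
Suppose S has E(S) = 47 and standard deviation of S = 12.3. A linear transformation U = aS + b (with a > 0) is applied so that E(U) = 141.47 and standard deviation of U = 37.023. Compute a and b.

a = 3.01, b = 0

standard deviation of U = a·standard deviation of S (a > 0), so a = 37.023/12.3 = 3.01.
E(U) = a·E(S) + b, so b = 141.47 − 3.01·47 = 0.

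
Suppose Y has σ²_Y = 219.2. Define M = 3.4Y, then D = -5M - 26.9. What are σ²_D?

σ²_M = 3.4²·219.2 = 2533.952.
σ²_D = (-5)²·2533.952 = 63348.8.

σ²_D = 63348.8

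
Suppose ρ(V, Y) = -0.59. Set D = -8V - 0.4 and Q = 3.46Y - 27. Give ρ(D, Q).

ρ(D, Q) = 0.59

Linear rescalings preserve |correlation|; the slopes -8 and 3.46 have opposite signs, so the correlation flips sign: ρ(D, Q) = −ρ(V, Y) = 0.59.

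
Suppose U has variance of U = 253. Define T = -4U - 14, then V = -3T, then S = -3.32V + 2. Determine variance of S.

variance of T = (-4)²·253 = 4048.
variance of V = (-3)²·4048 = 36432.
variance of S = (-3.32)²·36432 = 401568.0768.

variance of S = 401568.0768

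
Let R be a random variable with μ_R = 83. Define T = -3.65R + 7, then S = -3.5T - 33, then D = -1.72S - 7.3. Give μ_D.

μ_D = -1732.159

μ_T = (-3.65)·83 + 7 = -295.95.
μ_S = (-3.5)·(-295.95) + (-33) = 1002.825.
μ_D = (-1.72)·1002.825 + (-7.3) = -1732.159.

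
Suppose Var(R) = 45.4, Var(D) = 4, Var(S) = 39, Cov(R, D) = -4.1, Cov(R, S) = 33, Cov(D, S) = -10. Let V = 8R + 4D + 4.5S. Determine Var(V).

Var(V) = a²·Var(R) + b²·Var(D) + c²·Var(S) + 2ab·Cov(R, D) + 2ac·Cov(R, S) + 2bc·Cov(D, S), with a = 8, b = 4, c = 4.5.
= 2905.6 + 64 + 789.75 + (-262.4) + 2376 + (-360)
= 5512.95.

Var(V) = 5512.95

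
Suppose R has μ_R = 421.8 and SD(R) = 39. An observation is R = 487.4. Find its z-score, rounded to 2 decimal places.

z = (R − μ_R) / SD(R) = (487.4 − 421.8) / 39 ≈ 1.68.

z = 1.68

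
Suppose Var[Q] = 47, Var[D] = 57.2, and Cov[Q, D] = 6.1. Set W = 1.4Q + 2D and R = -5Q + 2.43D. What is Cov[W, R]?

By bilinearity, Cov[W, R] = ac·Var[Q] + bd·Var[D] + (ad+bc)·Cov[Q, D], with a=1.4, b=2, c=-5, d=2.43.
ac·Var[Q] = 1.4·(-5)·47 = -329
bd·Var[D] = 2·2.43·57.2 = 277.992
(ad+bc)·Cov[Q, D] = (-6.598)·6.1 = -40.2478
Cov[W, R] = -329 + 277.992 + (-40.2478) = -91.2558.

Cov[W, R] = -91.2558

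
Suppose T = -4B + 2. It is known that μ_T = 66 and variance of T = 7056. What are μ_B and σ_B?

From T = -4B + 2: μ_T = a·μ_B + b, so μ_B = (μ_T − b)/a = (66 − 2)/(-4) = -16.
σ_T = √7056 = 84.
σ_T = |a|·σ_B, so σ_B = 84/|-4| = 21.

μ_B = -16, σ_B = 21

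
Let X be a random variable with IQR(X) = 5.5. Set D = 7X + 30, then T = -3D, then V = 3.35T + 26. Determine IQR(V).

IQR(V) = 386.925

IQR(D) = |7|·5.5 = 38.5.
IQR(T) = |-3|·38.5 = 115.5.
IQR(V) = |3.35|·115.5 = 386.925.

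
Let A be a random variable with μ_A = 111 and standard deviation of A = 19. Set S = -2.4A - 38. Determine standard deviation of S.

S = -2.4A - 38 is linear with a = -2.4, b = -38.
standard deviation of S = |a|·standard deviation of A = |-2.4|·19 = 45.6.

standard deviation of S = 45.6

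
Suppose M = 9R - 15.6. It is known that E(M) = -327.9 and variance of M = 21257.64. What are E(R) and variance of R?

From M = 9R - 15.6: E(M) = a·E(R) + b, so E(R) = (E(M) − b)/a = (-327.9 − (-15.6))/9 = -34.7.
variance of M = a²·variance of R, so variance of R = 21257.64/9² = 262.44.

E(R) = -34.7, variance of R = 262.44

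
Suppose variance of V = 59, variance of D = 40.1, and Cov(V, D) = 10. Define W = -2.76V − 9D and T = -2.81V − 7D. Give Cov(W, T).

By bilinearity, Cov(W, T) = ac·variance of V + bd·variance of D + (ad+bc)·Cov(V, D), with a=-2.76, b=-9, c=-2.81, d=-7.
ac·variance of V = (-2.76)·(-2.81)·59 = 457.5804
bd·variance of D = (-9)·(-7)·40.1 = 2526.3
(ad+bc)·Cov(V, D) = (44.61)·10 = 446.1
Cov(W, T) = 457.5804 + 2526.3 + 446.1 = 3429.9804.

Cov(W, T) = 3429.9804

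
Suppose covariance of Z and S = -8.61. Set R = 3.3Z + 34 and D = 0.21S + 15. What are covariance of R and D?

covariance of R and D = a·c·covariance of Z and S = 3.3·0.21·(-8.61) = -5.96673. Additive constants drop out.

covariance of R and D = -5.96673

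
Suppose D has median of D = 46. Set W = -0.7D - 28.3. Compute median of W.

A linear map preserves order up to sign, so median of W = a·median of D + b = (-0.7)·46 + (-28.3) = -60.5.

median of W = -60.5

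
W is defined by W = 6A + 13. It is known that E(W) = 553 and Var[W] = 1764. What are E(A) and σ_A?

From W = 6A + 13: E(W) = a·E(A) + b, so E(A) = (E(W) − b)/a = (553 − 13)/6 = 90.
σ_W = √1764 = 42.
σ_W = |a|·σ_A, so σ_A = 42/|6| = 7.

E(A) = 90, σ_A = 7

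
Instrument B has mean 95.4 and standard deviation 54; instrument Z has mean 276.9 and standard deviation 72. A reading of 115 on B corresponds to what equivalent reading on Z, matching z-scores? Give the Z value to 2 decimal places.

z = (115 − 95.4)/54 ≈ 0.363.
Z = 276.9 + z·72 = 276.9 + (115 − 95.4)·72/54 ≈ 303.03.

Z = 303.03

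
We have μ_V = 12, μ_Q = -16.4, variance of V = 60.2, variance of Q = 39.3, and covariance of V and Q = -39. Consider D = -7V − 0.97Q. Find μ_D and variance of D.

μ_D = (-7)·μ_V + (-0.97)·μ_Q = (-7)·12 + (-0.97)·(-16.4) = -68.092.
variance of D = a²·variance of V + b²·variance of Q + 2ab·covariance of V and Q with a = -7, b = -0.97.
= (-7)²·60.2 + (-0.97)²·39.3 + 2·(-7)·(-0.97)·(-39)
= 2949.8 + 36.97737 + (-529.62) = 2457.15737.

μ_D = -68.092, variance of D = 2457.15737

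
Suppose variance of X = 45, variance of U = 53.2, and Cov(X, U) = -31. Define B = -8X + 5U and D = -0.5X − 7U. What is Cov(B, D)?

Cov(B, D) = -3340.5

By bilinearity, Cov(B, D) = ac·variance of X + bd·variance of U + (ad+bc)·Cov(X, U), with a=-8, b=5, c=-0.5, d=-7.
ac·variance of X = (-8)·(-0.5)·45 = 180
bd·variance of U = 5·(-7)·53.2 = -1862
(ad+bc)·Cov(X, U) = (53.5)·(-31) = -1658.5
Cov(B, D) = 180 + (-1862) + (-1658.5) = -3340.5.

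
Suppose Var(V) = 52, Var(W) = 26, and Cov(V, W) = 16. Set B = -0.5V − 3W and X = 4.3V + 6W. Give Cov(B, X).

Cov(B, X) = -834.2

By bilinearity, Cov(B, X) = ac·Var(V) + bd·Var(W) + (ad+bc)·Cov(V, W), with a=-0.5, b=-3, c=4.3, d=6.
ac·Var(V) = (-0.5)·4.3·52 = -111.8
bd·Var(W) = (-3)·6·26 = -468
(ad+bc)·Cov(V, W) = (-15.9)·16 = -254.4
Cov(B, X) = -111.8 + (-468) + (-254.4) = -834.2.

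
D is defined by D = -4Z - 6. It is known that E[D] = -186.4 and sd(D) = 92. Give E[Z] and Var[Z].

E[Z] = 45.1, Var[Z] = 529

From D = -4Z - 6: E[D] = a·E[Z] + b, so E[Z] = (E[D] − b)/a = (-186.4 − (-6))/(-4) = 45.1.
Var[D] = 92² = 8464.
Var[D] = a²·Var[Z], so Var[Z] = 8464/(-4)² = 529.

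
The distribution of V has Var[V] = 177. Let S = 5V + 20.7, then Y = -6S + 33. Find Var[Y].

Var[S] = 5²·177 = 4425.
Var[Y] = (-6)²·4425 = 159300.

Var[Y] = 159300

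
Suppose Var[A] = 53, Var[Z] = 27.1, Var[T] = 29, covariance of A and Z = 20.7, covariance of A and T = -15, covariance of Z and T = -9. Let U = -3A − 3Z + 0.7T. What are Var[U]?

Var[U] = a²·Var[A] + b²·Var[Z] + c²·Var[T] + 2ab·covariance of A and Z + 2ac·covariance of A and T + 2bc·covariance of Z and T, with a = -3, b = -3, c = 0.7.
= 477 + 243.9 + 14.21 + 372.6 + 63 + 37.8
= 1208.51.

Var[U] = 1208.51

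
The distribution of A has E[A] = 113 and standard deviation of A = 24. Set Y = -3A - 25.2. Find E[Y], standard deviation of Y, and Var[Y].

E[Y] = -364.2, standard deviation of Y = 72, Var[Y] = 5184

Y = -3A - 25.2 is linear with a = -3, b = -25.2.
E[Y] = a·E[A] + b = (-3)·113 + (-25.2) = -364.2.
standard deviation of Y = |a|·standard deviation of A = |-3|·24 = 72.
Var[A] = 24² = 576.
Var[Y] = a²·Var[A] = (-3)²·576 = 5184 (the additive constant -25.2 does not affect variance).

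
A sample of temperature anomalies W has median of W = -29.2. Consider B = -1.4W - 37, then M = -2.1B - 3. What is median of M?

median of M = -11.148

median of B = (-1.4)·(-29.2) + (-37) = 3.88.
median of M = (-2.1)·3.88 + (-3) = -11.148.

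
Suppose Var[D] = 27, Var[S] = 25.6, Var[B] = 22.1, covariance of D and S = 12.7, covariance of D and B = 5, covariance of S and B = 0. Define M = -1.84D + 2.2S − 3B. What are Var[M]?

Var[M] = 366.596

Var[M] = a²·Var[D] + b²·Var[S] + c²·Var[B] + 2ab·covariance of D and S + 2ac·covariance of D and B + 2bc·covariance of S and B, with a = -1.84, b = 2.2, c = -3.
= 91.4112 + 123.904 + 198.9 + (-102.8192) + 55.2 + 0
= 366.596.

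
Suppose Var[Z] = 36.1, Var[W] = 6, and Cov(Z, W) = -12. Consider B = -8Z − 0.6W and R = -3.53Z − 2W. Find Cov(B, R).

By bilinearity, Cov(B, R) = ac·Var[Z] + bd·Var[W] + (ad+bc)·Cov(Z, W), with a=-8, b=-0.6, c=-3.53, d=-2.
ac·Var[Z] = (-8)·(-3.53)·36.1 = 1019.464
bd·Var[W] = (-0.6)·(-2)·6 = 7.2
(ad+bc)·Cov(Z, W) = (18.118)·(-12) = -217.416
Cov(B, R) = 1019.464 + 7.2 + (-217.416) = 809.248.

Cov(B, R) = 809.248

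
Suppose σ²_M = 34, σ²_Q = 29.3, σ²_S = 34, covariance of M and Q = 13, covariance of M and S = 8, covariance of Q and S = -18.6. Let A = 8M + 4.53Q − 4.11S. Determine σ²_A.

σ²_A = 4460.35453

σ²_A = a²·σ²_M + b²·σ²_Q + c²·σ²_S + 2ab·covariance of M and Q + 2ac·covariance of M and S + 2bc·covariance of Q and S, with a = 8, b = 4.53, c = -4.11.
= 2176 + 601.26237 + 574.3314 + 942.24 + (-526.08) + 692.60076
= 4460.35453.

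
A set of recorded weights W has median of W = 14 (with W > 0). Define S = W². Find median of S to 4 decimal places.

median of S = 196

W² is monotone on this domain, so median of S = square(14) = 196.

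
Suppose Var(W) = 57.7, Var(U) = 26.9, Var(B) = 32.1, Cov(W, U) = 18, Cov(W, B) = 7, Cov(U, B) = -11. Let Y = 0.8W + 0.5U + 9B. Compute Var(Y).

Var(Y) = a²·Var(W) + b²·Var(U) + c²·Var(B) + 2ab·Cov(W, U) + 2ac·Cov(W, B) + 2bc·Cov(U, B), with a = 0.8, b = 0.5, c = 9.
= 36.928 + 6.725 + 2600.1 + 14.4 + 100.8 + (-99)
= 2659.953.

Var(Y) = 2659.953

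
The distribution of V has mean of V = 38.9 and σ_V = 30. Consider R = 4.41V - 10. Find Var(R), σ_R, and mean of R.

Var(R) = 17503.29, σ_R = 132.3, mean of R = 161.549

R = 4.41V - 10 is linear with a = 4.41, b = -10.
Var(V) = 30² = 900.
Var(R) = a²·Var(V) = 4.41²·900 = 17503.29 (the additive constant -10 does not affect variance).
σ_R = |a|·σ_V = |4.41|·30 = 132.3.
mean of R = a·mean of V + b = 4.41·38.9 + (-10) = 161.549.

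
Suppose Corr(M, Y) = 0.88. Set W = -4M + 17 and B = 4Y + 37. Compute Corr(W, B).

Linear rescalings preserve |correlation|; the slopes -4 and 4 have opposite signs, so the correlation flips sign: Corr(W, B) = −Corr(M, Y) = -0.88.

Corr(W, B) = -0.88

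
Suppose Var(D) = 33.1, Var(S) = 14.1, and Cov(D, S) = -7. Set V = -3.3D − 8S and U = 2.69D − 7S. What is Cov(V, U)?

By bilinearity, Cov(V, U) = ac·Var(D) + bd·Var(S) + (ad+bc)·Cov(D, S), with a=-3.3, b=-8, c=2.69, d=-7.
ac·Var(D) = (-3.3)·2.69·33.1 = -293.8287
bd·Var(S) = (-8)·(-7)·14.1 = 789.6
(ad+bc)·Cov(D, S) = (1.58)·(-7) = -11.06
Cov(V, U) = -293.8287 + 789.6 + (-11.06) = 484.7113.

Cov(V, U) = 484.7113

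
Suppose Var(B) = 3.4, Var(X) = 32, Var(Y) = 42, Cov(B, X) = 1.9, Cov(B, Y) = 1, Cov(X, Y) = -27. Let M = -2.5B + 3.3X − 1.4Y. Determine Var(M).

Var(M) = a²·Var(B) + b²·Var(X) + c²·Var(Y) + 2ab·Cov(B, X) + 2ac·Cov(B, Y) + 2bc·Cov(X, Y), with a = -2.5, b = 3.3, c = -1.4.
= 21.25 + 348.48 + 82.32 + (-31.35) + 7 + 249.48
= 677.18.

Var(M) = 677.18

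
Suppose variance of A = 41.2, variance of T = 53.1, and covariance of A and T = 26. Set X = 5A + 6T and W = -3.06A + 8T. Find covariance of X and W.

covariance of X and W = 2481.08

By bilinearity, covariance of X and W = ac·variance of A + bd·variance of T + (ad+bc)·covariance of A and T, with a=5, b=6, c=-3.06, d=8.
ac·variance of A = 5·(-3.06)·41.2 = -630.36
bd·variance of T = 6·8·53.1 = 2548.8
(ad+bc)·covariance of A and T = (21.64)·26 = 562.64
covariance of X and W = -630.36 + 2548.8 + 562.64 = 2481.08.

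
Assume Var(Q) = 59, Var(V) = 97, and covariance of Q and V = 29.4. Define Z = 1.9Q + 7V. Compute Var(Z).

Var(Z) = 5748.03

Var(Z) = a²·Var(Q) + b²·Var(V) + 2ab·covariance of Q and V with a = 1.9, b = 7.
= 1.9²·59 + 7²·97 + 2·1.9·7·29.4
= 212.99 + 4753 + 782.04 = 5748.03.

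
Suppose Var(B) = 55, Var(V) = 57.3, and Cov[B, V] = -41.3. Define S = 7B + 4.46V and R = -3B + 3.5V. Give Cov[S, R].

By bilinearity, Cov[S, R] = ac·Var(B) + bd·Var(V) + (ad+bc)·Cov[B, V], with a=7, b=4.46, c=-3, d=3.5.
ac·Var(B) = 7·(-3)·55 = -1155
bd·Var(V) = 4.46·3.5·57.3 = 894.453
(ad+bc)·Cov[B, V] = (11.12)·(-41.3) = -459.256
Cov[S, R] = -1155 + 894.453 + (-459.256) = -719.803.

Cov[S, R] = -719.803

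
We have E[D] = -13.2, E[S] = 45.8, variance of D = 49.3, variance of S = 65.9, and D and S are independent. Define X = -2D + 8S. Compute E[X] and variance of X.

E[X] = (-2)·E[D] + 8·E[S] = (-2)·(-13.2) + 8·45.8 = 392.8.
variance of X = a²·variance of D + b²·variance of S + 2ab·covariance of D and S with a = -2, b = 8.
Independence gives covariance of D and S = 0.
= (-2)²·49.3 + 8²·65.9 + 2·(-2)·8·0
= 197.2 + 4217.6 + 0 = 4414.8.

E[X] = 392.8, variance of X = 4414.8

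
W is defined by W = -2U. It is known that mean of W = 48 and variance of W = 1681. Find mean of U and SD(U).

mean of U = -24, SD(U) = 20.5

From W = -2U: mean of W = a·mean of U + b, so mean of U = (mean of W − b)/a = (48 − 0)/(-2) = -24.
SD(W) = √1681 = 41.
SD(W) = |a|·SD(U), so SD(U) = 41/|-2| = 20.5.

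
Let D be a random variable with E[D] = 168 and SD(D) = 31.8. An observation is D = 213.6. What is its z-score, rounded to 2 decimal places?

z = 1.43

z = (D − E[D]) / SD(D) = (213.6 − 168) / 31.8 ≈ 1.43.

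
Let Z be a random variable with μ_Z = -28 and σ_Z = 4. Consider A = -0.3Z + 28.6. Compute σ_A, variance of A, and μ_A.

A = -0.3Z + 28.6 is linear with a = -0.3, b = 28.6.
σ_A = |a|·σ_Z = |-0.3|·4 = 1.2.
variance of Z = 4² = 16.
variance of A = a²·variance of Z = (-0.3)²·16 = 1.44 (the additive constant 28.6 does not affect variance).
μ_A = a·μ_Z + b = (-0.3)·(-28) + 28.6 = 37.

σ_A = 1.2, variance of A = 1.44, μ_A = 37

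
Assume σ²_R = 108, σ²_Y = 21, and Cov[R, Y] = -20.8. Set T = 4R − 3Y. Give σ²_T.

σ²_T = 2416.2

σ²_T = a²·σ²_R + b²·σ²_Y + 2ab·Cov[R, Y] with a = 4, b = -3.
= 4²·108 + (-3)²·21 + 2·4·(-3)·(-20.8)
= 1728 + 189 + 499.2 = 2416.2.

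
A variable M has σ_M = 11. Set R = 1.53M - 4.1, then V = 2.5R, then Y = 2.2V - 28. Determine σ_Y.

σ_Y = 92.565

σ_R = |1.53|·11 = 16.83.
σ_V = |2.5|·16.83 = 42.075.
σ_Y = |2.2|·42.075 = 92.565.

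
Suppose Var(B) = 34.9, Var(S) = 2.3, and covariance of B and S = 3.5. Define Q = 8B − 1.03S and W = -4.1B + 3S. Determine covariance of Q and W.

By bilinearity, covariance of Q and W = ac·Var(B) + bd·Var(S) + (ad+bc)·covariance of B and S, with a=8, b=-1.03, c=-4.1, d=3.
ac·Var(B) = 8·(-4.1)·34.9 = -1144.72
bd·Var(S) = (-1.03)·3·2.3 = -7.107
(ad+bc)·covariance of B and S = (28.223)·3.5 = 98.7805
covariance of Q and W = -1144.72 + (-7.107) + 98.7805 = -1053.0465.

covariance of Q and W = -1053.0465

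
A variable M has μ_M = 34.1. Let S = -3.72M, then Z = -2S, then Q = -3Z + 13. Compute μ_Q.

μ_S = (-3.72)·34.1 = -126.852.
μ_Z = (-2)·(-126.852) = 253.704.
μ_Q = (-3)·253.704 + 13 = -748.112.

μ_Q = -748.112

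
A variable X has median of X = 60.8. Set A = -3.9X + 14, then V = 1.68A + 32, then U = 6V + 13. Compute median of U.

median of A = (-3.9)·60.8 + 14 = -223.12.
median of V = 1.68·(-223.12) + 32 = -342.8416.
median of U = 6·(-342.8416) + 13 = -2044.0496.

median of U = -2044.0496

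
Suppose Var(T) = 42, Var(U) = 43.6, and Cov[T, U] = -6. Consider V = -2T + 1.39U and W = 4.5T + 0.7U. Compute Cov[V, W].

Cov[V, W] = -364.7072

By bilinearity, Cov[V, W] = ac·Var(T) + bd·Var(U) + (ad+bc)·Cov[T, U], with a=-2, b=1.39, c=4.5, d=0.7.
ac·Var(T) = (-2)·4.5·42 = -378
bd·Var(U) = 1.39·0.7·43.6 = 42.4228
(ad+bc)·Cov[T, U] = (4.855)·(-6) = -29.13
Cov[V, W] = -378 + 42.4228 + (-29.13) = -364.7072.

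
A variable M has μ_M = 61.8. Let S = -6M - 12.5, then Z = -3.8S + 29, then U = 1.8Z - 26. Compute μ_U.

μ_U = 2647.972

μ_S = (-6)·61.8 + (-12.5) = -383.3.
μ_Z = (-3.8)·(-383.3) + 29 = 1485.54.
μ_U = 1.8·1485.54 + (-26) = 2647.972.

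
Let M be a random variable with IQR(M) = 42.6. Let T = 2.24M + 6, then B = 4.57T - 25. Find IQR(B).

IQR(B) = 436.08768

IQR(T) = |2.24|·42.6 = 95.424.
IQR(B) = |4.57|·95.424 = 436.08768.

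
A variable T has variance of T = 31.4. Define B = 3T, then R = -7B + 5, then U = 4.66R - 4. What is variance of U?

variance of B = 3²·31.4 = 282.6.
variance of R = (-7)²·282.6 = 13847.4.
variance of U = 4.66²·13847.4 = 300704.59944.

variance of U = 300704.59944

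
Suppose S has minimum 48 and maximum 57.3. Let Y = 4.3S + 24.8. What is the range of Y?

Range of S = 57.3 − 48 = 9.3.
Range(Y) = |a|·Range(S) = |4.3|·9.3 = 39.99.

Range(Y) = 39.99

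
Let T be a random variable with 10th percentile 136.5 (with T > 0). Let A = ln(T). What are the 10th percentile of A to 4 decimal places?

10th percentile of A = 4.9163

ln(T) is increasing, so P_{10}(A) = g(P_{10}(T)) ≈ 4.9163.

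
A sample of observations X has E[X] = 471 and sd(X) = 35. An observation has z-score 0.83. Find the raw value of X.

X = 500.05

X = E[X] + z·sd(X) = 471 + 0.83·35 = 500.05.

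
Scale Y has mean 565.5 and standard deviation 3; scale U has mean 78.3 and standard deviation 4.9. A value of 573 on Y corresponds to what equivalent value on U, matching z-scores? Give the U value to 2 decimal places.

U = 90.55

z = (573 − 565.5)/3 = 2.5.
U = 78.3 + z·4.9 = 78.3 + (573 − 565.5)·4.9/3 = 90.55.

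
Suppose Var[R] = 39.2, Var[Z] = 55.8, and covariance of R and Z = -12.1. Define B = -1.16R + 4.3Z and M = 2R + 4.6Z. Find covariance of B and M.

By bilinearity, covariance of B and M = ac·Var[R] + bd·Var[Z] + (ad+bc)·covariance of R and Z, with a=-1.16, b=4.3, c=2, d=4.6.
ac·Var[R] = (-1.16)·2·39.2 = -90.944
bd·Var[Z] = 4.3·4.6·55.8 = 1103.724
(ad+bc)·covariance of R and Z = (3.264)·(-12.1) = -39.4944
covariance of B and M = -90.944 + 1103.724 + (-39.4944) = 973.2856.

covariance of B and M = 973.2856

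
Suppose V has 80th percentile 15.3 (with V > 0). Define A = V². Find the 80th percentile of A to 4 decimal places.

80th percentile of A = 234.09

V² is increasing, so P_{80}(A) = g(P_{80}(V)) = 234.09.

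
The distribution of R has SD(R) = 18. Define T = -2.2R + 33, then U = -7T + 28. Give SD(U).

SD(T) = |-2.2|·18 = 39.6.
SD(U) = |-7|·39.6 = 277.2.

SD(U) = 277.2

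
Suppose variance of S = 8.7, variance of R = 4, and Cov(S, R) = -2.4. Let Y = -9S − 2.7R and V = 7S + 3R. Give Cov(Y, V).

By bilinearity, Cov(Y, V) = ac·variance of S + bd·variance of R + (ad+bc)·Cov(S, R), with a=-9, b=-2.7, c=7, d=3.
ac·variance of S = (-9)·7·8.7 = -548.1
bd·variance of R = (-2.7)·3·4 = -32.4
(ad+bc)·Cov(S, R) = (-45.9)·(-2.4) = 110.16
Cov(Y, V) = -548.1 + (-32.4) + 110.16 = -470.34.

Cov(Y, V) = -470.34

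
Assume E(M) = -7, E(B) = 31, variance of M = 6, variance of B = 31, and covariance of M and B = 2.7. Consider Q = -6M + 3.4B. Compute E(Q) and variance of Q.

E(Q) = 147.4, variance of Q = 464.2

E(Q) = (-6)·E(M) + 3.4·E(B) = (-6)·(-7) + 3.4·31 = 147.4.
variance of Q = a²·variance of M + b²·variance of B + 2ab·covariance of M and B with a = -6, b = 3.4.
= (-6)²·6 + 3.4²·31 + 2·(-6)·3.4·2.7
= 216 + 358.36 + (-110.16) = 464.2.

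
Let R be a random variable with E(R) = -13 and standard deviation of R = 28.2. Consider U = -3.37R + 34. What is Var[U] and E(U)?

Var[U] = 9031.461156, E(U) = 77.81

U = -3.37R + 34 is linear with a = -3.37, b = 34.
Var[R] = 28.2² = 795.24.
Var[U] = a²·Var[R] = (-3.37)²·795.24 = 9031.461156 (the additive constant 34 does not affect variance).
E(U) = a·E(R) + b = (-3.37)·(-13) + 34 = 77.81.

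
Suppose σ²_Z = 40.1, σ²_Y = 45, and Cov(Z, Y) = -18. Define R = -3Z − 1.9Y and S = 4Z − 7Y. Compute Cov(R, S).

Cov(R, S) = -123.9

By bilinearity, Cov(R, S) = ac·σ²_Z + bd·σ²_Y + (ad+bc)·Cov(Z, Y), with a=-3, b=-1.9, c=4, d=-7.
ac·σ²_Z = (-3)·4·40.1 = -481.2
bd·σ²_Y = (-1.9)·(-7)·45 = 598.5
(ad+bc)·Cov(Z, Y) = (13.4)·(-18) = -241.2
Cov(R, S) = -481.2 + 598.5 + (-241.2) = -123.9.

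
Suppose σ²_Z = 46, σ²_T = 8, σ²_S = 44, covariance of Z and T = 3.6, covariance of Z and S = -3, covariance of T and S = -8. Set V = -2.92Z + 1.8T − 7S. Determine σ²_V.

σ²_V = a²·σ²_Z + b²·σ²_T + c²·σ²_S + 2ab·covariance of Z and T + 2ac·covariance of Z and S + 2bc·covariance of T and S, with a = -2.92, b = 1.8, c = -7.
= 392.2144 + 25.92 + 2156 + (-37.8432) + (-122.64) + 201.6
= 2615.2512.

σ²_V = 2615.2512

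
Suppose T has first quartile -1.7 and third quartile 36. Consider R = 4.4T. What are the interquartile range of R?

IQR(R) = 165.88

IQR of T = Q3 − Q1 = 36 − (-1.7) = 37.7.
Under R = aT + b, IQR(R) = |a|·IQR(T) = |4.4|·37.7 = 165.88 (shifts cancel; spread scales by |a|).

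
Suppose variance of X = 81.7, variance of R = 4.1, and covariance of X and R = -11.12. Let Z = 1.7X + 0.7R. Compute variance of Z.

variance of Z = a²·variance of X + b²·variance of R + 2ab·covariance of X and R with a = 1.7, b = 0.7.
= 1.7²·81.7 + 0.7²·4.1 + 2·1.7·0.7·(-11.12)
= 236.113 + 2.009 + (-26.4656) = 211.6564.

variance of Z = 211.6564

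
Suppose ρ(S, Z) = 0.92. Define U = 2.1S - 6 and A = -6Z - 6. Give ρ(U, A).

Linear rescalings preserve |correlation|; the slopes 2.1 and -6 have opposite signs, so the correlation flips sign: ρ(U, A) = −ρ(S, Z) = -0.92.

ρ(U, A) = -0.92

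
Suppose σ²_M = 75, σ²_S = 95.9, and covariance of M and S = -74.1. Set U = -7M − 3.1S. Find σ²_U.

σ²_U = a²·σ²_M + b²·σ²_S + 2ab·covariance of M and S with a = -7, b = -3.1.
= (-7)²·75 + (-3.1)²·95.9 + 2·(-7)·(-3.1)·(-74.1)
= 3675 + 921.599 + (-3215.94) = 1380.659.

σ²_U = 1380.659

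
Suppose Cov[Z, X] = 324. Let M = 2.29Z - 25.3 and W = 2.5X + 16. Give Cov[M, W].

Cov[M, W] = 1854.9

Cov[M, W] = a·c·Cov[Z, X] = 2.29·2.5·324 = 1854.9. Additive constants drop out.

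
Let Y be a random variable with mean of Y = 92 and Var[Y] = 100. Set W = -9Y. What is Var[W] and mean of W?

Var[W] = 8100, mean of W = -828

W = -9Y is linear with a = -9, b = 0.
Var[W] = a²·Var[Y] = (-9)²·100 = 8100.
mean of W = a·mean of Y + b = (-9)·92 = -828.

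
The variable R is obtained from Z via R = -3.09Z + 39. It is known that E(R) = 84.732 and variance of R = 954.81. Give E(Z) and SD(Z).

E(Z) = -14.8, SD(Z) = 10

From R = -3.09Z + 39: E(R) = a·E(Z) + b, so E(Z) = (E(R) − b)/a = (84.732 − 39)/(-3.09) = -14.8.
SD(R) = √954.81 = 30.9.
SD(R) = |a|·SD(Z), so SD(Z) = 30.9/|-3.09| = 10.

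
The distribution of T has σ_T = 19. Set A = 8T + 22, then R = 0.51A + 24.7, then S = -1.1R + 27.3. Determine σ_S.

σ_S = 85.272

σ_A = |8|·19 = 152.
σ_R = |0.51|·152 = 77.52.
σ_S = |-1.1|·77.52 = 85.272.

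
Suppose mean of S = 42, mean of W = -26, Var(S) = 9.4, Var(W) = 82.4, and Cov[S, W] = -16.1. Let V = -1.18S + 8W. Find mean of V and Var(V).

mean of V = (-1.18)·mean of S + 8·mean of W = (-1.18)·42 + 8·(-26) = -257.56.
Var(V) = a²·Var(S) + b²·Var(W) + 2ab·Cov[S, W] with a = -1.18, b = 8.
= (-1.18)²·9.4 + 8²·82.4 + 2·(-1.18)·8·(-16.1)
= 13.08856 + 5273.6 + 303.968 = 5590.65656.

mean of V = -257.56, Var(V) = 5590.65656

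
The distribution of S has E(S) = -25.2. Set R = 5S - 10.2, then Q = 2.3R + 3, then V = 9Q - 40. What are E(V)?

E(V) = -2832.34

E(R) = 5·(-25.2) + (-10.2) = -136.2.
E(Q) = 2.3·(-136.2) + 3 = -310.26.
E(V) = 9·(-310.26) + (-40) = -2832.34.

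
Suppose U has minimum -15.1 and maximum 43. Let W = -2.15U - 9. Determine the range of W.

Range(W) = 124.915

Range of U = 43 − (-15.1) = 58.1.
Range(W) = |a|·Range(U) = |-2.15|·58.1 = 124.915.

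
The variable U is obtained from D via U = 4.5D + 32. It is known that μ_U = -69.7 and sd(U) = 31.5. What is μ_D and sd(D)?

From U = 4.5D + 32: μ_U = a·μ_D + b, so μ_D = (μ_U − b)/a = (-69.7 − 32)/4.5 = -22.6.
sd(U) = |a|·sd(D), so sd(D) = 31.5/|4.5| = 7.

μ_D = -22.6, sd(D) = 7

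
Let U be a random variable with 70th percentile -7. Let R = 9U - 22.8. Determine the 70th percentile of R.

70th percentile of R = -85.8

Since a = 9 > 0 the transformation is increasing, so the 70th percentile of R = a·(P_{70} of U) + b = 9·(-7) + (-22.8) = -85.8.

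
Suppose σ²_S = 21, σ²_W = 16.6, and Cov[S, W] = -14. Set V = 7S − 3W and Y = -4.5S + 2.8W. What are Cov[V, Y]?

Cov[V, Y] = -1264.34

By bilinearity, Cov[V, Y] = ac·σ²_S + bd·σ²_W + (ad+bc)·Cov[S, W], with a=7, b=-3, c=-4.5, d=2.8.
ac·σ²_S = 7·(-4.5)·21 = -661.5
bd·σ²_W = (-3)·2.8·16.6 = -139.44
(ad+bc)·Cov[S, W] = (33.1)·(-14) = -463.4
Cov[V, Y] = -661.5 + (-139.44) + (-463.4) = -1264.34.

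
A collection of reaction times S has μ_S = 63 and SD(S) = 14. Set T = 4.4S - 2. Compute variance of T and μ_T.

T = 4.4S - 2 is linear with a = 4.4, b = -2.
variance of S = 14² = 196.
variance of T = a²·variance of S = 4.4²·196 = 3794.56 (the additive constant -2 does not affect variance).
μ_T = a·μ_S + b = 4.4·63 + (-2) = 275.2.

variance of T = 3794.56, μ_T = 275.2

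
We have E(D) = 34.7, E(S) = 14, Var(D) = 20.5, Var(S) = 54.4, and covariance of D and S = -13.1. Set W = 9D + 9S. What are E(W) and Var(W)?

E(W) = 438.3, Var(W) = 3944.7

E(W) = 9·E(D) + 9·E(S) = 9·34.7 + 9·14 = 438.3.
Var(W) = a²·Var(D) + b²·Var(S) + 2ab·covariance of D and S with a = 9, b = 9.
= 9²·20.5 + 9²·54.4 + 2·9·9·(-13.1)
= 1660.5 + 4406.4 + (-2122.2) = 3944.7.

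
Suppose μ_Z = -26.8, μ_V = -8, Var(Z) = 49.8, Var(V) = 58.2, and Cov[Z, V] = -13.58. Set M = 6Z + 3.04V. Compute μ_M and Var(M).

μ_M = -185.12, Var(M) = 1835.26272

μ_M = 6·μ_Z + 3.04·μ_V = 6·(-26.8) + 3.04·(-8) = -185.12.
Var(M) = a²·Var(Z) + b²·Var(V) + 2ab·Cov[Z, V] with a = 6, b = 3.04.
= 6²·49.8 + 3.04²·58.2 + 2·6·3.04·(-13.58)
= 1792.8 + 537.86112 + (-495.3984) = 1835.26272.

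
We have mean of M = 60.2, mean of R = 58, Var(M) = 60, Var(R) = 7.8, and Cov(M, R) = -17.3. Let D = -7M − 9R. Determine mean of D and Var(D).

mean of D = (-7)·mean of M + (-9)·mean of R = (-7)·60.2 + (-9)·58 = -943.4.
Var(D) = a²·Var(M) + b²·Var(R) + 2ab·Cov(M, R) with a = -7, b = -9.
= (-7)²·60 + (-9)²·7.8 + 2·(-7)·(-9)·(-17.3)
= 2940 + 631.8 + (-2179.8) = 1392.

mean of D = -943.4, Var(D) = 1392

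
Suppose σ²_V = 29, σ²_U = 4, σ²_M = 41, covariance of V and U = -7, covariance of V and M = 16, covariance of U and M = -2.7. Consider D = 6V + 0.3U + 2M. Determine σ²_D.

σ²_D = 1563.92

σ²_D = a²·σ²_V + b²·σ²_U + c²·σ²_M + 2ab·covariance of V and U + 2ac·covariance of V and M + 2bc·covariance of U and M, with a = 6, b = 0.3, c = 2.
= 1044 + 0.36 + 164 + (-25.2) + 384 + (-3.24)
= 1563.92.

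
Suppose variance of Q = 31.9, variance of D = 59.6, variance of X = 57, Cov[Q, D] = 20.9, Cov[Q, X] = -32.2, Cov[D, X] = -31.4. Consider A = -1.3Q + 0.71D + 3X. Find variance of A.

variance of A = 675.76996

variance of A = a²·variance of Q + b²·variance of D + c²·variance of X + 2ab·Cov[Q, D] + 2ac·Cov[Q, X] + 2bc·Cov[D, X], with a = -1.3, b = 0.71, c = 3.
= 53.911 + 30.04436 + 513 + (-38.5814) + 251.16 + (-133.764)
= 675.76996.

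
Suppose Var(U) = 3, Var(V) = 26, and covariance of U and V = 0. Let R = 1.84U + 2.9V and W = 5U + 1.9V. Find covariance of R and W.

covariance of R and W = 170.86

By bilinearity, covariance of R and W = ac·Var(U) + bd·Var(V) + (ad+bc)·covariance of U and V, with a=1.84, b=2.9, c=5, d=1.9.
ac·Var(U) = 1.84·5·3 = 27.6
bd·Var(V) = 2.9·1.9·26 = 143.26
(ad+bc)·covariance of U and V = (17.996)·0 = 0
covariance of R and W = 27.6 + 143.26 + 0 = 170.86.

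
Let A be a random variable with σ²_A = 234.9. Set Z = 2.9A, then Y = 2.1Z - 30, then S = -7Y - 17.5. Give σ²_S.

σ²_Z = 2.9²·234.9 = 1975.509.
σ²_Y = 2.1²·1975.509 = 8711.99469.
σ²_S = (-7)²·8711.99469 = 426887.73981.

σ²_S = 426887.73981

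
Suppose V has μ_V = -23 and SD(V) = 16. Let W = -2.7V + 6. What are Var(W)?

W = -2.7V + 6 is linear with a = -2.7, b = 6.
Var(V) = 16² = 256.
Var(W) = a²·Var(V) = (-2.7)²·256 = 1866.24 (the additive constant 6 does not affect variance).

Var(W) = 1866.24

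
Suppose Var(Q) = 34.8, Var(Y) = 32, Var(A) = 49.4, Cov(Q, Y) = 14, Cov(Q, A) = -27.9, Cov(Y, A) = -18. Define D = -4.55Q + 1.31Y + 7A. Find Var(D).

Var(D) = 4476.1782

Var(D) = a²·Var(Q) + b²·Var(Y) + c²·Var(A) + 2ab·Cov(Q, Y) + 2ac·Cov(Q, A) + 2bc·Cov(Y, A), with a = -4.55, b = 1.31, c = 7.
= 720.447 + 54.9152 + 2420.6 + (-166.894) + 1777.23 + (-330.12)
= 4476.1782.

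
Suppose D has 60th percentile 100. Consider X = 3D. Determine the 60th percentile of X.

60th percentile of X = 300

Since a = 3 > 0 the transformation is increasing, so the 60th percentile of X = a·(P_{60} of D) + b = 3·100 = 300.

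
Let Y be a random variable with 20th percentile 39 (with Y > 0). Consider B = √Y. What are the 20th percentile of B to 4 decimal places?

20th percentile of B = 6.245

√Y is increasing, so P_{20}(B) = g(P_{20}(Y)) ≈ 6.245.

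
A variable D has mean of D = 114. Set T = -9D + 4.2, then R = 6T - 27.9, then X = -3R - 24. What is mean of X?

mean of X = 18452.1

mean of T = (-9)·114 + 4.2 = -1021.8.
mean of R = 6·(-1021.8) + (-27.9) = -6158.7.
mean of X = (-3)·(-6158.7) + (-24) = 18452.1.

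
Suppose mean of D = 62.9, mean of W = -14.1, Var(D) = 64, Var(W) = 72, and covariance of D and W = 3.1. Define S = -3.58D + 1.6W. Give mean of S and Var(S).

mean of S = -247.742, Var(S) = 969.056

mean of S = (-3.58)·mean of D + 1.6·mean of W = (-3.58)·62.9 + 1.6·(-14.1) = -247.742.
Var(S) = a²·Var(D) + b²·Var(W) + 2ab·covariance of D and W with a = -3.58, b = 1.6.
= (-3.58)²·64 + 1.6²·72 + 2·(-3.58)·1.6·3.1
= 820.2496 + 184.32 + (-35.5136) = 969.056.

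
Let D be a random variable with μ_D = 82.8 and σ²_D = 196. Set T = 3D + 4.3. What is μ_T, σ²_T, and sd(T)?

T = 3D + 4.3 is linear with a = 3, b = 4.3.
μ_T = a·μ_D + b = 3·82.8 + 4.3 = 252.7.
σ²_T = a²·σ²_D = 3²·196 = 1764 (the additive constant 4.3 does not affect variance).
sd(D) = √196 = 14.
sd(T) = |a|·sd(D) = |3|·14 = 42.

μ_T = 252.7, σ²_T = 1764, sd(T) = 42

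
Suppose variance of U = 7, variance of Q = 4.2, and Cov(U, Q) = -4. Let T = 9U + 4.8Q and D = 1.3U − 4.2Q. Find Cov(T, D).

Cov(T, D) = 123.468

By bilinearity, Cov(T, D) = ac·variance of U + bd·variance of Q + (ad+bc)·Cov(U, Q), with a=9, b=4.8, c=1.3, d=-4.2.
ac·variance of U = 9·1.3·7 = 81.9
bd·variance of Q = 4.8·(-4.2)·4.2 = -84.672
(ad+bc)·Cov(U, Q) = (-31.56)·(-4) = 126.24
Cov(T, D) = 81.9 + (-84.672) + 126.24 = 123.468.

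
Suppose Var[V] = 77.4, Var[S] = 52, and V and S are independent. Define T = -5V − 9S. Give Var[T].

Var[T] = 6147

Var[T] = a²·Var[V] + b²·Var[S] + 2ab·Cov[V, S] with a = -5, b = -9.
Independence gives Cov[V, S] = 0.
= (-5)²·77.4 + (-9)²·52 + 2·(-5)·(-9)·0
= 1935 + 4212 + 0 = 6147.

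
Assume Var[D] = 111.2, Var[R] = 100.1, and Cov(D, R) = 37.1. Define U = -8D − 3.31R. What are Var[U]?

Var[U] = 10178.32161

Var[U] = a²·Var[D] + b²·Var[R] + 2ab·Cov(D, R) with a = -8, b = -3.31.
= (-8)²·111.2 + (-3.31)²·100.1 + 2·(-8)·(-3.31)·37.1
= 7116.8 + 1096.70561 + 1964.816 = 10178.32161.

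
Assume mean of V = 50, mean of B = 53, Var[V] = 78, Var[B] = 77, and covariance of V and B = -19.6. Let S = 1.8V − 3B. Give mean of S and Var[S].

mean of S = 1.8·mean of V + (-3)·mean of B = 1.8·50 + (-3)·53 = -69.
Var[S] = a²·Var[V] + b²·Var[B] + 2ab·covariance of V and B with a = 1.8, b = -3.
= 1.8²·78 + (-3)²·77 + 2·1.8·(-3)·(-19.6)
= 252.72 + 693 + 211.68 = 1157.4.

mean of S = -69, Var[S] = 1157.4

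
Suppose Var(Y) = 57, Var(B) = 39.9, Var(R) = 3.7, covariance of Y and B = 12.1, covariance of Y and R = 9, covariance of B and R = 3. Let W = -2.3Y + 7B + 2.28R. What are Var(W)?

Var(W) = a²·Var(Y) + b²·Var(B) + c²·Var(R) + 2ab·covariance of Y and B + 2ac·covariance of Y and R + 2bc·covariance of B and R, with a = -2.3, b = 7, c = 2.28.
= 301.53 + 1955.1 + 19.23408 + (-389.62) + (-94.392) + 95.76
= 1887.61208.

Var(W) = 1887.61208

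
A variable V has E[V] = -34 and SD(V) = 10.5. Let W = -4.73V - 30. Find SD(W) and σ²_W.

W = -4.73V - 30 is linear with a = -4.73, b = -30.
SD(W) = |a|·SD(V) = |-4.73|·10.5 = 49.665.
σ²_V = 10.5² = 110.25.
σ²_W = a²·σ²_V = (-4.73)²·110.25 = 2466.612225 (the additive constant -30 does not affect variance).

SD(W) = 49.665, σ²_W = 2466.612225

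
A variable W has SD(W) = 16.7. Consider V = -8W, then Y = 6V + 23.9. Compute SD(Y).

SD(Y) = 801.6

SD(V) = |-8|·16.7 = 133.6.
SD(Y) = |6|·133.6 = 801.6.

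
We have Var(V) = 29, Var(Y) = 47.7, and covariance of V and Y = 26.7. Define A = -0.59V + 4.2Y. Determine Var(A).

Var(A) = a²·Var(V) + b²·Var(Y) + 2ab·covariance of V and Y with a = -0.59, b = 4.2.
= (-0.59)²·29 + 4.2²·47.7 + 2·(-0.59)·4.2·26.7
= 10.0949 + 841.428 + (-132.3252) = 719.1977.

Var(A) = 719.1977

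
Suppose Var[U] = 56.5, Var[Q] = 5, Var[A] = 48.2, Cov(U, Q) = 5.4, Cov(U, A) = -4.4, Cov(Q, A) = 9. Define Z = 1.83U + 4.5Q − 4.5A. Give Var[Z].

Var[Z] = 1063.41885

Var[Z] = a²·Var[U] + b²·Var[Q] + c²·Var[A] + 2ab·Cov(U, Q) + 2ac·Cov(U, A) + 2bc·Cov(Q, A), with a = 1.83, b = 4.5, c = -4.5.
= 189.21285 + 101.25 + 976.05 + 88.938 + 72.468 + (-364.5)
= 1063.41885.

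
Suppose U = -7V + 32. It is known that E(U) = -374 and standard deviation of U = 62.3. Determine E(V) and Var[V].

From U = -7V + 32: E(U) = a·E(V) + b, so E(V) = (E(U) − b)/a = (-374 − 32)/(-7) = 58.
Var[U] = 62.3² = 3881.29.
Var[U] = a²·Var[V], so Var[V] = 3881.29/(-7)² = 79.21.

E(V) = 58, Var[V] = 79.21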